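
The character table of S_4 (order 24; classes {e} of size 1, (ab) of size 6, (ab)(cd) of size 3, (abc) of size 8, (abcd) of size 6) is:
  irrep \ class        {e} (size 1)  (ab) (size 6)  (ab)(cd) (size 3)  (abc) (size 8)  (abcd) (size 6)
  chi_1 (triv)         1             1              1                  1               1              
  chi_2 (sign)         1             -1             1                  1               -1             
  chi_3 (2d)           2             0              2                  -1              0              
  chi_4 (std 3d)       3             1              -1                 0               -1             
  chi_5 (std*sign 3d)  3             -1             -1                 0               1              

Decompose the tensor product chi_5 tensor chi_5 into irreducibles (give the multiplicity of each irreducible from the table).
chi_5 tensor chi_5 = chi_1 + chi_3 + chi_4 + chi_5 (all other irreducibles have multiplicity 0).

Proof sketch: The character of a tensor product is the pointwise product (chi_5 * chi_5)(C) = chi_5(C) * chi_5(C):
  {e}: (3)*(3), (ab): (-1)*(-1), (ab)(cd): (-1)*(-1), (abc): (0)*(0), (abcd): (1)*(1)
so (chi_5 * chi_5) takes values
  {e} -> 9, (ab) -> 1, (ab)(cd) -> 1, (abc) -> 0, (abcd) -> 1.
Now take the inner product of this character with each irreducible chi from the table, <chi_5*chi_5, chi> = (1/24) sum_C |C| (chi_5*chi_5)(C) conj(chi(C)):
  <chi_5*chi_5, chi_1> = (1/24)[1*(9)*conj(1) + 6*(1)*conj(1) + 3*(1)*conj(1) + 8*(0)*conj(1) + 6*(1)*conj(1)]
      = (1/24)[(9) + (6) + (3) + (0) + (6)] = 24/24 = 1
  <chi_5*chi_5, chi_2> = (1/24)[1*(9)*conj(1) + 6*(1)*conj(-1) + 3*(1)*conj(1) + 8*(0)*conj(1) + 6*(1)*conj(-1)]
      = (1/24)[(9) + (-6) + (3) + (0) + (-6)] = 0/24 = 0
  <chi_5*chi_5, chi_3> = (1/24)[1*(9)*conj(2) + 6*(1)*conj(0) + 3*(1)*conj(2) + 8*(0)*conj(-1) + 6*(1)*conj(0)]
      = (1/24)[(18) + (0) + (6) + (0) + (0)] = 24/24 = 1
  <chi_5*chi_5, chi_4> = (1/24)[1*(9)*conj(3) + 6*(1)*conj(1) + 3*(1)*conj(-1) + 8*(0)*conj(0) + 6*(1)*conj(-1)]
      = (1/24)[(27) + (6) + (-3) + (0) + (-6)] = 24/24 = 1
  <chi_5*chi_5, chi_5> = (1/24)[1*(9)*conj(3) + 6*(1)*conj(-1) + 3*(1)*conj(-1) + 8*(0)*conj(0) + 6*(1)*conj(1)]
      = (1/24)[(27) + (-6) + (-3) + (0) + (6)] = 24/24 = 1
Hence the multiplicities are chi_1: 1, chi_3: 1, chi_4: 1, chi_5: 1. Dimension check: dim(chi_5)*dim(chi_5) = 3*3 = 9 and sum (mult * dim) = 1*1 + 1*2 + 1*3 + 1*3 = 9.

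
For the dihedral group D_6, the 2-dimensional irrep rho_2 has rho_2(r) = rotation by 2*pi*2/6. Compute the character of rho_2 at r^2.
chi_{rho_2}(r^2) = 2*cos(2*pi*2*2/6) = -1

Working: rho_2(r^2) is rotation by angle 2*pi*2*2/6, whose trace is 2*cos(2*pi*2*2/6) = -1.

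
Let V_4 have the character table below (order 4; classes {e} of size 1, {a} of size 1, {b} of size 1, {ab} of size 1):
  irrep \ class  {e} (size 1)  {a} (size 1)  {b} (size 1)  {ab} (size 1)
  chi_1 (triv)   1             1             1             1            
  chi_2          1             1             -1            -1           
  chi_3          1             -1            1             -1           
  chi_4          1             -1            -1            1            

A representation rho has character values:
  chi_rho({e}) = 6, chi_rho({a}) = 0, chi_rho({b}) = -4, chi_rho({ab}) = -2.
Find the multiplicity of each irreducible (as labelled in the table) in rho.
Multiplicities: chi_1: 0, chi_2: 3, chi_3: 1, chi_4: 2.

Justification: Use <chi_rho, chi> = (1/|G|) sum_C |C| * chi_rho(C) * conj(chi(C)) with |G| = 4 for each irreducible chi in the table:
  <chi_rho, chi_1> = (1/4)[1*(6)*conj(1) + 1*(0)*conj(1) + 1*(-4)*conj(1) + 1*(-2)*conj(1)]
      = (1/4)[(6) + (0) + (-4) + (-2)] = 0/4 = 0
  <chi_rho, chi_2> = (1/4)[1*(6)*conj(1) + 1*(0)*conj(1) + 1*(-4)*conj(-1) + 1*(-2)*conj(-1)]
      = (1/4)[(6) + (0) + (4) + (2)] = 12/4 = 3
  <chi_rho, chi_3> = (1/4)[1*(6)*conj(1) + 1*(0)*conj(-1) + 1*(-4)*conj(1) + 1*(-2)*conj(-1)]
      = (1/4)[(6) + (0) + (-4) + (2)] = 4/4 = 1
  <chi_rho, chi_4> = (1/4)[1*(6)*conj(1) + 1*(0)*conj(-1) + 1*(-4)*conj(-1) + 1*(-2)*conj(1)]
      = (1/4)[(6) + (0) + (4) + (-2)] = 8/4 = 2
Dimension check: dim(rho) = sum (mult * dim) = 0*1 + 3*1 + 1*1 + 2*1 = 6 = chi_rho(e) = 6.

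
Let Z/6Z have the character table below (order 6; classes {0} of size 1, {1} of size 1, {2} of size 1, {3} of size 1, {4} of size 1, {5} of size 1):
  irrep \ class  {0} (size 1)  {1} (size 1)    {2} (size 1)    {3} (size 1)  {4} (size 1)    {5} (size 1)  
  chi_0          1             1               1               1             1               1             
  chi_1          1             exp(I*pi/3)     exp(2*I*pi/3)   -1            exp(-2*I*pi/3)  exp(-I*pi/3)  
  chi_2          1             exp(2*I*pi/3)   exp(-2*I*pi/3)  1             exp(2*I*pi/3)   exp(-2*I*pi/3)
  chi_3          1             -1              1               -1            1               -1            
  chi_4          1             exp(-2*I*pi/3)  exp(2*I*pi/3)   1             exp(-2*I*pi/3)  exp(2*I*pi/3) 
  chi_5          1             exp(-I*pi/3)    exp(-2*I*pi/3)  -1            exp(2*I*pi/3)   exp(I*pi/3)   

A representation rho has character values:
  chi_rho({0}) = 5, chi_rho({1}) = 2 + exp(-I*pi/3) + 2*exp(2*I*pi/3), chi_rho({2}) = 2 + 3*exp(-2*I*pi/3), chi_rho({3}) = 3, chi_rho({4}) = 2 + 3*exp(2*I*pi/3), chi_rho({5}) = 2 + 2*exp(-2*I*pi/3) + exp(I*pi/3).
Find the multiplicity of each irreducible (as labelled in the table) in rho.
Multiplicities: chi_0: 2, chi_1: 0, chi_2: 2, chi_3: 0, chi_4: 0, chi_5: 1.

Argument: Use <chi_rho, chi> = (1/|G|) sum_C |C| * chi_rho(C) * conj(chi(C)) with |G| = 6 for each irreducible chi in the table:
  <chi_rho, chi_0> = (1/6)[1*(5)*conj(1) + 1*(2 + exp(-I*pi/3) + 2*exp(2*I*pi/3))*conj(1) + 1*(2 + 3*exp(-2*I*pi/3))*conj(1) + 1*(3)*conj(1) + 1*(2 + 3*exp(2*I*pi/3))*conj(1) + 1*(2 + 2*exp(-2*I*pi/3) + exp(I*pi/3))*conj(1)]
      = (1/6)[(5) + (2 + exp(-I*pi/3) + 2*exp(2*I*pi/3)) + (2 + 3*exp(-2*I*pi/3)) + (3) + (2 + 3*exp(2*I*pi/3)) + (2 + 2*exp(-2*I*pi/3) + exp(I*pi/3))] = 12/6 = 2
  <chi_rho, chi_1> = (1/6)[1*(5)*conj(1) + 1*(2 + exp(-I*pi/3) + 2*exp(2*I*pi/3))*conj(exp(I*pi/3)) + 1*(2 + 3*exp(-2*I*pi/3))*conj(exp(2*I*pi/3)) + 1*(3)*conj(-1) + 1*(2 + 3*exp(2*I*pi/3))*conj(exp(-2*I*pi/3)) + 1*(2 + 2*exp(-2*I*pi/3) + exp(I*pi/3))*conj(exp(-I*pi/3))]
      = (1/6)[(5) + (2*exp(-I*pi/3) + exp(-2*I*pi/3) + 2*exp(I*pi/3)) + (2*exp(-2*I*pi/3) + 3*exp(2*I*pi/3)) + (-3) + (3*exp(-2*I*pi/3) + 2*exp(2*I*pi/3)) + (2*exp(-I*pi/3) + exp(2*I*pi/3) + 2*exp(I*pi/3))] = 0/6 = 0
  <chi_rho, chi_2> = (1/6)[1*(5)*conj(1) + 1*(2 + exp(-I*pi/3) + 2*exp(2*I*pi/3))*conj(exp(2*I*pi/3)) + 1*(2 + 3*exp(-2*I*pi/3))*conj(exp(-2*I*pi/3)) + 1*(3)*conj(1) + 1*(2 + 3*exp(2*I*pi/3))*conj(exp(2*I*pi/3)) + 1*(2 + 2*exp(-2*I*pi/3) + exp(I*pi/3))*conj(exp(-2*I*pi/3))]
      = (1/6)[(5) + (1 + 2*exp(-2*I*pi/3)) + (3 + 2*exp(2*I*pi/3)) + (3) + (3 + 2*exp(-2*I*pi/3)) + (1 + 2*exp(2*I*pi/3))] = 12/6 = 2
  <chi_rho, chi_3> = (1/6)[1*(5)*conj(1) + 1*(2 + exp(-I*pi/3) + 2*exp(2*I*pi/3))*conj(-1) + 1*(2 + 3*exp(-2*I*pi/3))*conj(1) + 1*(3)*conj(-1) + 1*(2 + 3*exp(2*I*pi/3))*conj(1) + 1*(2 + 2*exp(-2*I*pi/3) + exp(I*pi/3))*conj(-1)]
      = (1/6)[(5) + (-2 - 2*exp(2*I*pi/3) - exp(-I*pi/3)) + (2 + 3*exp(-2*I*pi/3)) + (-3) + (2 + 3*exp(2*I*pi/3)) + (-2 - exp(I*pi/3) - 2*exp(-2*I*pi/3))] = 0/6 = 0
  <chi_rho, chi_4> = (1/6)[1*(5)*conj(1) + 1*(2 + exp(-I*pi/3) + 2*exp(2*I*pi/3))*conj(exp(-2*I*pi/3)) + 1*(2 + 3*exp(-2*I*pi/3))*conj(exp(2*I*pi/3)) + 1*(3)*conj(1) + 1*(2 + 3*exp(2*I*pi/3))*conj(exp(-2*I*pi/3)) + 1*(2 + 2*exp(-2*I*pi/3) + exp(I*pi/3))*conj(exp(2*I*pi/3))]
      = (1/6)[(5) + (2*exp(-2*I*pi/3) + exp(I*pi/3) + 2*exp(2*I*pi/3)) + (2*exp(-2*I*pi/3) + 3*exp(2*I*pi/3)) + (3) + (3*exp(-2*I*pi/3) + 2*exp(2*I*pi/3)) + (2*exp(-2*I*pi/3) + exp(-I*pi/3) + 2*exp(2*I*pi/3))] = 0/6 = 0
  <chi_rho, chi_5> = (1/6)[1*(5)*conj(1) + 1*(2 + exp(-I*pi/3) + 2*exp(2*I*pi/3))*conj(exp(-I*pi/3)) + 1*(2 + 3*exp(-2*I*pi/3))*conj(exp(-2*I*pi/3)) + 1*(3)*conj(-1) + 1*(2 + 3*exp(2*I*pi/3))*conj(exp(2*I*pi/3)) + 1*(2 + 2*exp(-2*I*pi/3) + exp(I*pi/3))*conj(exp(I*pi/3))]
      = (1/6)[(5) + (-1 + 2*exp(I*pi/3)) + (3 + 2*exp(2*I*pi/3)) + (-3) + (3 + 2*exp(-2*I*pi/3)) + (-1 + 2*exp(-I*pi/3))] = 6/6 = 1
(Exp terms are combined using exp(i*s)*conj(exp(i*t)) = exp(i*(s-t)), and sums of them are collapsed using the identity that for every m > 1 the m distinct m-th roots of unity sum to 0, e.g. 1 + exp(2*I*pi/3) + exp(-2*I*pi/3) = 0.)
Dimension check: dim(rho) = sum (mult * dim) = 2*1 + 0*1 + 2*1 + 0*1 + 0*1 + 1*1 = 5 = chi_rho(e) = 5.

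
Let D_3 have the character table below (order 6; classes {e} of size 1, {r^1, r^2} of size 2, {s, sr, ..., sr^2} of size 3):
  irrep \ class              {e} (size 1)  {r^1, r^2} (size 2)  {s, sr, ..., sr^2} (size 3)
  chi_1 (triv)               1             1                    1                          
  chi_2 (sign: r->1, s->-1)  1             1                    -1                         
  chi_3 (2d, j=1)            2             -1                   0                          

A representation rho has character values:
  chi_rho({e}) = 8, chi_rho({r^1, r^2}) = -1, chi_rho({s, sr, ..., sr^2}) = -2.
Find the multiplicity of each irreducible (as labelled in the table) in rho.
Multiplicities: chi_1: 0, chi_2: 2, chi_3: 3.

Justification: Use <chi_rho, chi> = (1/|G|) sum_C |C| * chi_rho(C) * conj(chi(C)) with |G| = 6 for each irreducible chi in the table:
  <chi_rho, chi_1> = (1/6)[1*(8)*conj(1) + 2*(-1)*conj(1) + 3*(-2)*conj(1)]
      = (1/6)[(8) + (-2) + (-6)] = 0/6 = 0
  <chi_rho, chi_2> = (1/6)[1*(8)*conj(1) + 2*(-1)*conj(1) + 3*(-2)*conj(-1)]
      = (1/6)[(8) + (-2) + (6)] = 12/6 = 2
  <chi_rho, chi_3> = (1/6)[1*(8)*conj(2) + 2*(-1)*conj(-1) + 3*(-2)*conj(0)]
      = (1/6)[(16) + (2) + (0)] = 18/6 = 3
Dimension check: dim(rho) = sum (mult * dim) = 0*1 + 2*1 + 3*2 = 8 = chi_rho(e) = 8.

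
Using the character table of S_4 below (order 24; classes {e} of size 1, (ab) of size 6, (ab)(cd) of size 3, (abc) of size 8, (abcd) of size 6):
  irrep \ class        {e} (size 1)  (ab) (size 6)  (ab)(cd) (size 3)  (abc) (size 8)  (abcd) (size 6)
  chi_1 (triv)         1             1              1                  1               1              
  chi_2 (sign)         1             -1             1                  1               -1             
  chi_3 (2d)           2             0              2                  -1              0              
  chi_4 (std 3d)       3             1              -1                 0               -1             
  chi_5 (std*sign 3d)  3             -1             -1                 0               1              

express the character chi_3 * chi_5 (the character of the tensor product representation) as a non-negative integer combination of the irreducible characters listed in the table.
chi_3 tensor chi_5 = chi_4 + chi_5 (all other irreducibles have multiplicity 0).

Working: The character of a tensor product is the pointwise product (chi_3 * chi_5)(C) = chi_3(C) * chi_5(C):
  {e}: (2)*(3), (ab): (0)*(-1), (ab)(cd): (2)*(-1), (abc): (-1)*(0), (abcd): (0)*(1)
so (chi_3 * chi_5) takes values
  {e} -> 6, (ab) -> 0, (ab)(cd) -> -2, (abc) -> 0, (abcd) -> 0.
Now take the inner product of this character with each irreducible chi from the table, <chi_3*chi_5, chi> = (1/24) sum_C |C| (chi_3*chi_5)(C) conj(chi(C)):
  <chi_3*chi_5, chi_1> = (1/24)[1*(6)*conj(1) + 6*(0)*conj(1) + 3*(-2)*conj(1) + 8*(0)*conj(1) + 6*(0)*conj(1)]
      = (1/24)[(6) + (0) + (-6) + (0) + (0)] = 0/24 = 0
  <chi_3*chi_5, chi_2> = (1/24)[1*(6)*conj(1) + 6*(0)*conj(-1) + 3*(-2)*conj(1) + 8*(0)*conj(1) + 6*(0)*conj(-1)]
      = (1/24)[(6) + (0) + (-6) + (0) + (0)] = 0/24 = 0
  <chi_3*chi_5, chi_3> = (1/24)[1*(6)*conj(2) + 6*(0)*conj(0) + 3*(-2)*conj(2) + 8*(0)*conj(-1) + 6*(0)*conj(0)]
      = (1/24)[(12) + (0) + (-12) + (0) + (0)] = 0/24 = 0
  <chi_3*chi_5, chi_4> = (1/24)[1*(6)*conj(3) + 6*(0)*conj(1) + 3*(-2)*conj(-1) + 8*(0)*conj(0) + 6*(0)*conj(-1)]
      = (1/24)[(18) + (0) + (6) + (0) + (0)] = 24/24 = 1
  <chi_3*chi_5, chi_5> = (1/24)[1*(6)*conj(3) + 6*(0)*conj(-1) + 3*(-2)*conj(-1) + 8*(0)*conj(0) + 6*(0)*conj(1)]
      = (1/24)[(18) + (0) + (6) + (0) + (0)] = 24/24 = 1
Hence the multiplicities are chi_4: 1, chi_5: 1. Dimension check: dim(chi_3)*dim(chi_5) = 2*3 = 6 and sum (mult * dim) = 1*3 + 1*3 = 6.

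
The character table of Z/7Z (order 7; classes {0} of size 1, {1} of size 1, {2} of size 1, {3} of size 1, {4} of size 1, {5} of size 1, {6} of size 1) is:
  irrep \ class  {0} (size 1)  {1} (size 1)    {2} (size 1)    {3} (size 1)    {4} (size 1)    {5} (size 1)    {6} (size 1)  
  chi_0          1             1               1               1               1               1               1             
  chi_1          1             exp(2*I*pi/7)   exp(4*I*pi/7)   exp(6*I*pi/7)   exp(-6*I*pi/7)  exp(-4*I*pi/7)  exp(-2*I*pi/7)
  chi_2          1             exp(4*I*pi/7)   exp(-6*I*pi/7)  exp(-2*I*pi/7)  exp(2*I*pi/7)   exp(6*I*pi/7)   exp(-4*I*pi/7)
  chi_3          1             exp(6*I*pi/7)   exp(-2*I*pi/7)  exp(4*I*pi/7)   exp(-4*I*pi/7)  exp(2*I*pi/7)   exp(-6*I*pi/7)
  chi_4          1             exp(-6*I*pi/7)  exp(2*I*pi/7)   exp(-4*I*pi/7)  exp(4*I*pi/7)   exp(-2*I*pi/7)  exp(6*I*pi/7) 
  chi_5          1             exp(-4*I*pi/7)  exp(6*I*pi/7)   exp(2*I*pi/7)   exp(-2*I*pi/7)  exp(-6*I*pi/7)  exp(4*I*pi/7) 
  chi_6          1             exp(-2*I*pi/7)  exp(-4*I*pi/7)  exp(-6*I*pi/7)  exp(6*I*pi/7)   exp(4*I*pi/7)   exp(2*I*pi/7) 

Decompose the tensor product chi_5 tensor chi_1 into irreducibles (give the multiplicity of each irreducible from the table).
chi_5 tensor chi_1 = chi_6 (all other irreducibles have multiplicity 0).

The character of a tensor product is the pointwise product (chi_5 * chi_1)(C) = chi_5(C) * chi_1(C):
  {0}: (1)*(1), {1}: (exp(-4*I*pi/7))*(exp(2*I*pi/7)), {2}: (exp(6*I*pi/7))*(exp(4*I*pi/7)), {3}: (exp(2*I*pi/7))*(exp(6*I*pi/7)), {4}: (exp(-2*I*pi/7))*(exp(-6*I*pi/7)), {5}: (exp(-6*I*pi/7))*(exp(-4*I*pi/7)), {6}: (exp(4*I*pi/7))*(exp(-2*I*pi/7))
so (chi_5 * chi_1) takes values
  {0} -> 1, {1} -> exp(-2*I*pi/7), {2} -> exp(-4*I*pi/7), {3} -> exp(-6*I*pi/7), {4} -> exp(6*I*pi/7), {5} -> exp(4*I*pi/7), {6} -> exp(2*I*pi/7).
Now take the inner product of this character with each irreducible chi from the table, <chi_5*chi_1, chi> = (1/7) sum_C |C| (chi_5*chi_1)(C) conj(chi(C)):
  <chi_5*chi_1, chi_0> = (1/7)[1*(1)*conj(1) + 1*(exp(-2*I*pi/7))*conj(1) + 1*(exp(-4*I*pi/7))*conj(1) + 1*(exp(-6*I*pi/7))*conj(1) + 1*(exp(6*I*pi/7))*conj(1) + 1*(exp(4*I*pi/7))*conj(1) + 1*(exp(2*I*pi/7))*conj(1)]
      = (1/7)[(1) + (exp(-2*I*pi/7)) + (exp(-4*I*pi/7)) + (exp(-6*I*pi/7)) + (exp(6*I*pi/7)) + (exp(4*I*pi/7)) + (exp(2*I*pi/7))] = 0/7 = 0
  <chi_5*chi_1, chi_1> = (1/7)[1*(1)*conj(1) + 1*(exp(-2*I*pi/7))*conj(exp(2*I*pi/7)) + 1*(exp(-4*I*pi/7))*conj(exp(4*I*pi/7)) + 1*(exp(-6*I*pi/7))*conj(exp(6*I*pi/7)) + 1*(exp(6*I*pi/7))*conj(exp(-6*I*pi/7)) + 1*(exp(4*I*pi/7))*conj(exp(-4*I*pi/7)) + 1*(exp(2*I*pi/7))*conj(exp(-2*I*pi/7))]
      = (1/7)[(1) + (exp(-4*I*pi/7)) + (exp(6*I*pi/7)) + (exp(2*I*pi/7)) + (exp(-2*I*pi/7)) + (exp(-6*I*pi/7)) + (exp(4*I*pi/7))] = 0/7 = 0
  <chi_5*chi_1, chi_2> = (1/7)[1*(1)*conj(1) + 1*(exp(-2*I*pi/7))*conj(exp(4*I*pi/7)) + 1*(exp(-4*I*pi/7))*conj(exp(-6*I*pi/7)) + 1*(exp(-6*I*pi/7))*conj(exp(-2*I*pi/7)) + 1*(exp(6*I*pi/7))*conj(exp(2*I*pi/7)) + 1*(exp(4*I*pi/7))*conj(exp(6*I*pi/7)) + 1*(exp(2*I*pi/7))*conj(exp(-4*I*pi/7))]
      = (1/7)[(1) + (exp(-6*I*pi/7)) + (exp(2*I*pi/7)) + (exp(-4*I*pi/7)) + (exp(4*I*pi/7)) + (exp(-2*I*pi/7)) + (exp(6*I*pi/7))] = 0/7 = 0
  <chi_5*chi_1, chi_3> = (1/7)[1*(1)*conj(1) + 1*(exp(-2*I*pi/7))*conj(exp(6*I*pi/7)) + 1*(exp(-4*I*pi/7))*conj(exp(-2*I*pi/7)) + 1*(exp(-6*I*pi/7))*conj(exp(4*I*pi/7)) + 1*(exp(6*I*pi/7))*conj(exp(-4*I*pi/7)) + 1*(exp(4*I*pi/7))*conj(exp(2*I*pi/7)) + 1*(exp(2*I*pi/7))*conj(exp(-6*I*pi/7))]
      = (1/7)[(1) + (exp(6*I*pi/7)) + (exp(-2*I*pi/7)) + (exp(4*I*pi/7)) + (exp(-4*I*pi/7)) + (exp(2*I*pi/7)) + (exp(-6*I*pi/7))] = 0/7 = 0
  <chi_5*chi_1, chi_4> = (1/7)[1*(1)*conj(1) + 1*(exp(-2*I*pi/7))*conj(exp(-6*I*pi/7)) + 1*(exp(-4*I*pi/7))*conj(exp(2*I*pi/7)) + 1*(exp(-6*I*pi/7))*conj(exp(-4*I*pi/7)) + 1*(exp(6*I*pi/7))*conj(exp(4*I*pi/7)) + 1*(exp(4*I*pi/7))*conj(exp(-2*I*pi/7)) + 1*(exp(2*I*pi/7))*conj(exp(6*I*pi/7))]
      = (1/7)[(1) + (exp(4*I*pi/7)) + (exp(-6*I*pi/7)) + (exp(-2*I*pi/7)) + (exp(2*I*pi/7)) + (exp(6*I*pi/7)) + (exp(-4*I*pi/7))] = 0/7 = 0
  <chi_5*chi_1, chi_5> = (1/7)[1*(1)*conj(1) + 1*(exp(-2*I*pi/7))*conj(exp(-4*I*pi/7)) + 1*(exp(-4*I*pi/7))*conj(exp(6*I*pi/7)) + 1*(exp(-6*I*pi/7))*conj(exp(2*I*pi/7)) + 1*(exp(6*I*pi/7))*conj(exp(-2*I*pi/7)) + 1*(exp(4*I*pi/7))*conj(exp(-6*I*pi/7)) + 1*(exp(2*I*pi/7))*conj(exp(4*I*pi/7))]
      = (1/7)[(1) + (exp(2*I*pi/7)) + (exp(4*I*pi/7)) + (exp(6*I*pi/7)) + (exp(-6*I*pi/7)) + (exp(-4*I*pi/7)) + (exp(-2*I*pi/7))] = 0/7 = 0
  <chi_5*chi_1, chi_6> = (1/7)[1*(1)*conj(1) + 1*(exp(-2*I*pi/7))*conj(exp(-2*I*pi/7)) + 1*(exp(-4*I*pi/7))*conj(exp(-4*I*pi/7)) + 1*(exp(-6*I*pi/7))*conj(exp(-6*I*pi/7)) + 1*(exp(6*I*pi/7))*conj(exp(6*I*pi/7)) + 1*(exp(4*I*pi/7))*conj(exp(4*I*pi/7)) + 1*(exp(2*I*pi/7))*conj(exp(2*I*pi/7))]
      = (1/7)[(1) + (1) + (1) + (1) + (1) + (1) + (1)] = 7/7 = 1
(Exp terms are combined using exp(i*s)*conj(exp(i*t)) = exp(i*(s-t)), and sums of them are collapsed using the identity that for every m > 1 the m distinct m-th roots of unity sum to 0, e.g. 1 + exp(2*I*pi/3) + exp(-2*I*pi/3) = 0.)
Hence the multiplicities are chi_6: 1. Dimension check: dim(chi_5)*dim(chi_1) = 1*1 = 1 and sum (mult * dim) = 1*1 = 1.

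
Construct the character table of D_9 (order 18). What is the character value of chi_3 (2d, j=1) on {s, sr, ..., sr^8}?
Conjugacy classes: {e} of size 1, {r^1, r^8} of size 2, {r^2, r^7} of size 2, {r^3, r^6} of size 2, {r^4, r^5} of size 2, {s, sr, ..., sr^8} of size 9.
Character table:
  irrep \ class              {e} (size 1)  {r^1, r^8} (size 2)  {r^2, r^7} (size 2)  {r^3, r^6} (size 2)  {r^4, r^5} (size 2)  {s, sr, ..., sr^8} (size 9)
  chi_1 (triv)               1             1                    1                    1                    1                    1                          
  chi_2 (sign: r->1, s->-1)  1             1                    1                    1                    1                    -1                         
  chi_3 (2d, j=1)            2             2*cos(2*pi/9)        2*cos(4*pi/9)        -1                   -2*cos(pi/9)         0                          
  chi_4 (2d, j=2)            2             2*cos(4*pi/9)        -2*cos(pi/9)         -1                   2*cos(2*pi/9)        0                          
  chi_5 (2d, j=3)            2             -1                   -1                   2                    -1                   0                          
  chi_6 (2d, j=4)            2             -2*cos(pi/9)         2*cos(2*pi/9)        -1                   2*cos(4*pi/9)        0                          

Spot check: chi_3 (2d, j=1) on {s, sr, ..., sr^8} = 0.

Proof sketch: D_9 has order 2*9 = 18 with 6 conjugacy classes, hence 6 irreducibles. Sum of squared dims 1 + 1 + 4 + 4 + 4 + 4 = 18 = |G|. Linear characters come from the abelianisation; the 2-dimensional irreps have character r^k -> 2*cos(2*pi*j*k/9), reflections -> 0.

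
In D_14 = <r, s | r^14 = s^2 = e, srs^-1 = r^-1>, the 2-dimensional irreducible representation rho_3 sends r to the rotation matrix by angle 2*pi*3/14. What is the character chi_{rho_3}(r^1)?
chi_{rho_3}(r^1) = 2*cos(2*pi*3*1/14) = 2*cos(3*pi/7)

Working: rho_3(r^1) is rotation by angle 2*pi*3*1/14, whose trace is 2*cos(2*pi*3*1/14) = 2*cos(3*pi/7).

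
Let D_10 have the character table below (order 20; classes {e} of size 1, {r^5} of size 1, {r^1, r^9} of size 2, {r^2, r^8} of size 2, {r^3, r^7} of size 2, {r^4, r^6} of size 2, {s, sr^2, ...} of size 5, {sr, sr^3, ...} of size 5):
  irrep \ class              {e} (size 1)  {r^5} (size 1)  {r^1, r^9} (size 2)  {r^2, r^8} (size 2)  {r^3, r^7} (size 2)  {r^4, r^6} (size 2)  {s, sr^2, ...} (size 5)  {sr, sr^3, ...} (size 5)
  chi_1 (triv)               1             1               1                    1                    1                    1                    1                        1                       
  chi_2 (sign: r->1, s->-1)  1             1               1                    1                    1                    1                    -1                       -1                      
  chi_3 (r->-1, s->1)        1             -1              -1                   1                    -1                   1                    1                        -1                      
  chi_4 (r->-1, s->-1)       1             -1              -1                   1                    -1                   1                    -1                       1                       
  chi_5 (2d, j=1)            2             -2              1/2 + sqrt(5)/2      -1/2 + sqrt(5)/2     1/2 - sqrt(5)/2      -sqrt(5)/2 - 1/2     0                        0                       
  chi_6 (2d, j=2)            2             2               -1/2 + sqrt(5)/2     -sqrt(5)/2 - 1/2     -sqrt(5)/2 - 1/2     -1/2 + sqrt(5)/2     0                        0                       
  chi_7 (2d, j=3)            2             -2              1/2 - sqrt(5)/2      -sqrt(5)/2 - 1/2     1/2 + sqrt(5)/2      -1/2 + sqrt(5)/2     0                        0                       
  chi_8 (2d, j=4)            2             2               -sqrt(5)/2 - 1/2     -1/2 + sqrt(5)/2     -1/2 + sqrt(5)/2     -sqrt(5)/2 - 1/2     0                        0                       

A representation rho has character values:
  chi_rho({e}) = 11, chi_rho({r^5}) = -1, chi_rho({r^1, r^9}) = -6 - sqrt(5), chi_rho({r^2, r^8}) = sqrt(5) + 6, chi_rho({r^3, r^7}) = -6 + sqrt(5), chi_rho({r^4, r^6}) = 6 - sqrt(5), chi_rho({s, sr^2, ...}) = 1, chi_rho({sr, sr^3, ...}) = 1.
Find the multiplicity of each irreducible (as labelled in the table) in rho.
Multiplicities: chi_1: 1, chi_2: 0, chi_3: 3, chi_4: 3, chi_5: 0, chi_6: 0, chi_7: 0, chi_8: 2.

Why: Use <chi_rho, chi> = (1/|G|) sum_C |C| * chi_rho(C) * conj(chi(C)) with |G| = 20 for each irreducible chi in the table:
  <chi_rho, chi_1> = (1/20)[1*(11)*conj(1) + 1*(-1)*conj(1) + 2*(-6 - sqrt(5))*conj(1) + 2*(sqrt(5) + 6)*conj(1) + 2*(-6 + sqrt(5))*conj(1) + 2*(6 - sqrt(5))*conj(1) + 5*(1)*conj(1) + 5*(1)*conj(1)]
      = (1/20)[(11) + (-1) + (-12 - 2*sqrt(5)) + (2*sqrt(5) + 12) + (-12 + 2*sqrt(5)) + (12 - 2*sqrt(5)) + (5) + (5)] = 20/20 = 1
  <chi_rho, chi_2> = (1/20)[1*(11)*conj(1) + 1*(-1)*conj(1) + 2*(-6 - sqrt(5))*conj(1) + 2*(sqrt(5) + 6)*conj(1) + 2*(-6 + sqrt(5))*conj(1) + 2*(6 - sqrt(5))*conj(1) + 5*(1)*conj(-1) + 5*(1)*conj(-1)]
      = (1/20)[(11) + (-1) + (-12 - 2*sqrt(5)) + (2*sqrt(5) + 12) + (-12 + 2*sqrt(5)) + (12 - 2*sqrt(5)) + (-5) + (-5)] = 0/20 = 0
  <chi_rho, chi_3> = (1/20)[1*(11)*conj(1) + 1*(-1)*conj(-1) + 2*(-6 - sqrt(5))*conj(-1) + 2*(sqrt(5) + 6)*conj(1) + 2*(-6 + sqrt(5))*conj(-1) + 2*(6 - sqrt(5))*conj(1) + 5*(1)*conj(1) + 5*(1)*conj(-1)]
      = (1/20)[(11) + (1) + (2*sqrt(5) + 12) + (2*sqrt(5) + 12) + (12 - 2*sqrt(5)) + (12 - 2*sqrt(5)) + (5) + (-5)] = 60/20 = 3
  <chi_rho, chi_4> = (1/20)[1*(11)*conj(1) + 1*(-1)*conj(-1) + 2*(-6 - sqrt(5))*conj(-1) + 2*(sqrt(5) + 6)*conj(1) + 2*(-6 + sqrt(5))*conj(-1) + 2*(6 - sqrt(5))*conj(1) + 5*(1)*conj(-1) + 5*(1)*conj(1)]
      = (1/20)[(11) + (1) + (2*sqrt(5) + 12) + (2*sqrt(5) + 12) + (12 - 2*sqrt(5)) + (12 - 2*sqrt(5)) + (-5) + (5)] = 60/20 = 3
  <chi_rho, chi_5> = (1/20)[1*(11)*conj(2) + 1*(-1)*conj(-2) + 2*(-6 - sqrt(5))*conj(1/2 + sqrt(5)/2) + 2*(sqrt(5) + 6)*conj(-1/2 + sqrt(5)/2) + 2*(-6 + sqrt(5))*conj(1/2 - sqrt(5)/2) + 2*(6 - sqrt(5))*conj(-sqrt(5)/2 - 1/2) + 5*(1)*conj(0) + 5*(1)*conj(0)]
      = (1/20)[(22) + (2) + (-7*sqrt(5) - 11) + (-1 + 5*sqrt(5)) + (-11 + 7*sqrt(5)) + (-5*sqrt(5) - 1) + (0) + (0)] = 0/20 = 0
  <chi_rho, chi_6> = (1/20)[1*(11)*conj(2) + 1*(-1)*conj(2) + 2*(-6 - sqrt(5))*conj(-1/2 + sqrt(5)/2) + 2*(sqrt(5) + 6)*conj(-sqrt(5)/2 - 1/2) + 2*(-6 + sqrt(5))*conj(-sqrt(5)/2 - 1/2) + 2*(6 - sqrt(5))*conj(-1/2 + sqrt(5)/2) + 5*(1)*conj(0) + 5*(1)*conj(0)]
      = (1/20)[(22) + (-2) + (1 - 5*sqrt(5)) + (-7*sqrt(5) - 11) + (1 + 5*sqrt(5)) + (-11 + 7*sqrt(5)) + (0) + (0)] = 0/20 = 0
  <chi_rho, chi_7> = (1/20)[1*(11)*conj(2) + 1*(-1)*conj(-2) + 2*(-6 - sqrt(5))*conj(1/2 - sqrt(5)/2) + 2*(sqrt(5) + 6)*conj(-sqrt(5)/2 - 1/2) + 2*(-6 + sqrt(5))*conj(1/2 + sqrt(5)/2) + 2*(6 - sqrt(5))*conj(-1/2 + sqrt(5)/2) + 5*(1)*conj(0) + 5*(1)*conj(0)]
      = (1/20)[(22) + (2) + (-1 + 5*sqrt(5)) + (-7*sqrt(5) - 11) + (-5*sqrt(5) - 1) + (-11 + 7*sqrt(5)) + (0) + (0)] = 0/20 = 0
  <chi_rho, chi_8> = (1/20)[1*(11)*conj(2) + 1*(-1)*conj(2) + 2*(-6 - sqrt(5))*conj(-sqrt(5)/2 - 1/2) + 2*(sqrt(5) + 6)*conj(-1/2 + sqrt(5)/2) + 2*(-6 + sqrt(5))*conj(-1/2 + sqrt(5)/2) + 2*(6 - sqrt(5))*conj(-sqrt(5)/2 - 1/2) + 5*(1)*conj(0) + 5*(1)*conj(0)]
      = (1/20)[(22) + (-2) + (11 + 7*sqrt(5)) + (-1 + 5*sqrt(5)) + (11 - 7*sqrt(5)) + (-5*sqrt(5) - 1) + (0) + (0)] = 40/20 = 2
Dimension check: dim(rho) = sum (mult * dim) = 1*1 + 0*1 + 3*1 + 3*1 + 0*2 + 0*2 + 0*2 + 2*2 = 11 = chi_rho(e) = 11.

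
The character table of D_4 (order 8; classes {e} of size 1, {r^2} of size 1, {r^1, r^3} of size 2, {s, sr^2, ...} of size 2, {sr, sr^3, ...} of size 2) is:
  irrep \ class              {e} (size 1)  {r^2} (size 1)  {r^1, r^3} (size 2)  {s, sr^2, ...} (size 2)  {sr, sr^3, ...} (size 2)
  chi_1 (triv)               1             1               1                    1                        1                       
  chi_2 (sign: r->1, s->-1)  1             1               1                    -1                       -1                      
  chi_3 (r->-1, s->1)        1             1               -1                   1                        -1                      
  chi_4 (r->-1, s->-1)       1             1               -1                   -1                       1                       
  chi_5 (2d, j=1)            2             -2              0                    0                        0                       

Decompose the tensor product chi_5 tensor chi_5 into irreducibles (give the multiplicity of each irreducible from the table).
chi_5 tensor chi_5 = chi_1 + chi_2 + chi_3 + chi_4 (all other irreducibles have multiplicity 0).

Explanation: The character of a tensor product is the pointwise product (chi_5 * chi_5)(C) = chi_5(C) * chi_5(C):
  {e}: (2)*(2), {r^2}: (-2)*(-2), {r^1, r^3}: (0)*(0), {s, sr^2, ...}: (0)*(0), {sr, sr^3, ...}: (0)*(0)
so (chi_5 * chi_5) takes values
  {e} -> 4, {r^2} -> 4, {r^1, r^3} -> 0, {s, sr^2, ...} -> 0, {sr, sr^3, ...} -> 0.
Now take the inner product of this character with each irreducible chi from the table, <chi_5*chi_5, chi> = (1/8) sum_C |C| (chi_5*chi_5)(C) conj(chi(C)):
  <chi_5*chi_5, chi_1> = (1/8)[1*(4)*conj(1) + 1*(4)*conj(1) + 2*(0)*conj(1) + 2*(0)*conj(1) + 2*(0)*conj(1)]
      = (1/8)[(4) + (4) + (0) + (0) + (0)] = 8/8 = 1
  <chi_5*chi_5, chi_2> = (1/8)[1*(4)*conj(1) + 1*(4)*conj(1) + 2*(0)*conj(1) + 2*(0)*conj(-1) + 2*(0)*conj(-1)]
      = (1/8)[(4) + (4) + (0) + (0) + (0)] = 8/8 = 1
  <chi_5*chi_5, chi_3> = (1/8)[1*(4)*conj(1) + 1*(4)*conj(1) + 2*(0)*conj(-1) + 2*(0)*conj(1) + 2*(0)*conj(-1)]
      = (1/8)[(4) + (4) + (0) + (0) + (0)] = 8/8 = 1
  <chi_5*chi_5, chi_4> = (1/8)[1*(4)*conj(1) + 1*(4)*conj(1) + 2*(0)*conj(-1) + 2*(0)*conj(-1) + 2*(0)*conj(1)]
      = (1/8)[(4) + (4) + (0) + (0) + (0)] = 8/8 = 1
  <chi_5*chi_5, chi_5> = (1/8)[1*(4)*conj(2) + 1*(4)*conj(-2) + 2*(0)*conj(0) + 2*(0)*conj(0) + 2*(0)*conj(0)]
      = (1/8)[(8) + (-8) + (0) + (0) + (0)] = 0/8 = 0
Hence the multiplicities are chi_1: 1, chi_2: 1, chi_3: 1, chi_4: 1. Dimension check: dim(chi_5)*dim(chi_5) = 2*2 = 4 and sum (mult * dim) = 1*1 + 1*1 + 1*1 + 1*1 = 4.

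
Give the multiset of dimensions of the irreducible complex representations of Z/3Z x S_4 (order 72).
Dimensions: 1, 1, 1, 1, 1, 1, 2, 2, 2, 3, 3, 3, 3, 3, 3

Proof sketch: There are 15 irreducibles (= number of conjugacy classes). Their dimensions d_i satisfy sum d_i^2 = |G| = 72: 1 + 1 + 1 + 1 + 1 + 1 + 4 + 4 + 4 + 9 + 9 + 9 + 9 + 9 + 9 = 72. (For the product with Z/3Z: each of the 3 1-dim characters of Z/3Z tensors with each irrep of S_4, giving 3 copies of each S_4-dimension.)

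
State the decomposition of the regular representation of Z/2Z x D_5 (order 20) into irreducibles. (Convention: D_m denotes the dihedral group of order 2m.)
Each irreducible V_i of dimension d_i appears with multiplicity d_i, i.e. rho_reg = (direct sum over all irreducibles V_i) d_i V_i. The irreducible dimensions for Z/2Z x D_5 are 1, 1, 1, 1, 2, 2, 2, 2: 4 irreducibles of dimension 1, each with multiplicity 1; 4 irreducibles of dimension 2, each with multiplicity 2. Total dimension 4*1*1 + 4*2*2 = 20 = |G|.

Details: General theorem: in the regular representation of a finite group G, each irreducible appears with multiplicity equal to its dimension. Check: dim(rho_reg) = sum d_i^2 = 1 + 1 + 1 + 1 + 4 + 4 + 4 + 4 = 20 = |G|.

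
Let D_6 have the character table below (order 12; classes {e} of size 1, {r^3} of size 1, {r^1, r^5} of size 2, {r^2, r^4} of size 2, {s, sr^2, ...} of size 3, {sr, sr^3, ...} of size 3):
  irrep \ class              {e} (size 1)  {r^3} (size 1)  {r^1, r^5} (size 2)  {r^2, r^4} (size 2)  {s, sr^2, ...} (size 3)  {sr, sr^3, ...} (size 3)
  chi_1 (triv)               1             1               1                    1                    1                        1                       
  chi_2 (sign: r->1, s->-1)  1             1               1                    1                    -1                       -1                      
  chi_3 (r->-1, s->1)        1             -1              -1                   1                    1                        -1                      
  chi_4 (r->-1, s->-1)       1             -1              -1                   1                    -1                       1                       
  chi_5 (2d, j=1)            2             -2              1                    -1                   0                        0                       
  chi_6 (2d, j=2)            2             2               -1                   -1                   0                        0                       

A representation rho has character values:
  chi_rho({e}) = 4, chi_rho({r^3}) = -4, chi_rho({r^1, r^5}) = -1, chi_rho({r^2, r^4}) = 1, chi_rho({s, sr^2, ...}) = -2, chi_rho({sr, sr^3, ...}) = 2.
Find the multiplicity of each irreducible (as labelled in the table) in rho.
Multiplicities: chi_1: 0, chi_2: 0, chi_3: 0, chi_4: 2, chi_5: 1, chi_6: 0.

Solution. Use <chi_rho, chi> = (1/|G|) sum_C |C| * chi_rho(C) * conj(chi(C)) with |G| = 12 for each irreducible chi in the table:
  <chi_rho, chi_1> = (1/12)[1*(4)*conj(1) + 1*(-4)*conj(1) + 2*(-1)*conj(1) + 2*(1)*conj(1) + 3*(-2)*conj(1) + 3*(2)*conj(1)]
      = (1/12)[(4) + (-4) + (-2) + (2) + (-6) + (6)] = 0/12 = 0
  <chi_rho, chi_2> = (1/12)[1*(4)*conj(1) + 1*(-4)*conj(1) + 2*(-1)*conj(1) + 2*(1)*conj(1) + 3*(-2)*conj(-1) + 3*(2)*conj(-1)]
      = (1/12)[(4) + (-4) + (-2) + (2) + (6) + (-6)] = 0/12 = 0
  <chi_rho, chi_3> = (1/12)[1*(4)*conj(1) + 1*(-4)*conj(-1) + 2*(-1)*conj(-1) + 2*(1)*conj(1) + 3*(-2)*conj(1) + 3*(2)*conj(-1)]
      = (1/12)[(4) + (4) + (2) + (2) + (-6) + (-6)] = 0/12 = 0
  <chi_rho, chi_4> = (1/12)[1*(4)*conj(1) + 1*(-4)*conj(-1) + 2*(-1)*conj(-1) + 2*(1)*conj(1) + 3*(-2)*conj(-1) + 3*(2)*conj(1)]
      = (1/12)[(4) + (4) + (2) + (2) + (6) + (6)] = 24/12 = 2
  <chi_rho, chi_5> = (1/12)[1*(4)*conj(2) + 1*(-4)*conj(-2) + 2*(-1)*conj(1) + 2*(1)*conj(-1) + 3*(-2)*conj(0) + 3*(2)*conj(0)]
      = (1/12)[(8) + (8) + (-2) + (-2) + (0) + (0)] = 12/12 = 1
  <chi_rho, chi_6> = (1/12)[1*(4)*conj(2) + 1*(-4)*conj(2) + 2*(-1)*conj(-1) + 2*(1)*conj(-1) + 3*(-2)*conj(0) + 3*(2)*conj(0)]
      = (1/12)[(8) + (-8) + (2) + (-2) + (0) + (0)] = 0/12 = 0
Dimension check: dim(rho) = sum (mult * dim) = 0*1 + 0*1 + 0*1 + 2*1 + 1*2 + 0*2 = 4 = chi_rho(e) = 4.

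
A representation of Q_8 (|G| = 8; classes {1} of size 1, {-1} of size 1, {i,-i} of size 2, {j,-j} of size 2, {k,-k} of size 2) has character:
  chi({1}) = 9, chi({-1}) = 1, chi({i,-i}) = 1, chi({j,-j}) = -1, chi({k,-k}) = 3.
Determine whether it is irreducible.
Not irreducible (reducible): <chi, chi> = 13 > 1.

Argument: <chi, chi> = (1/|G|) sum_C |C| * |chi(C)|^2 = (1/8)[1*|9|^2 + 1*|1|^2 + 2*|1|^2 + 2*|-1|^2 + 2*|3|^2]
  = (1/8)[(81) + (1) + (2) + (2) + (18)] = 104/8 = 13.
A character is irreducible iff <chi, chi> = 1, so this representation is reducible.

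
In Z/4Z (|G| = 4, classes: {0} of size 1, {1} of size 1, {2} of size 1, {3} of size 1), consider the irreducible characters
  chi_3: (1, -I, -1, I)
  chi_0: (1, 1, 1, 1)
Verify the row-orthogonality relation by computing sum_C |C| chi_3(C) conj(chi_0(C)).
Sum = 0; so <chi_3, chi_0> = 0 (distinct irreducibles are orthogonal).

Reasoning: Compute term by term over conjugacy classes (|C| * chi_3(C) * conj(chi_0(C))):
  1*(1)*conj(1) + 1*(-I)*conj(1) + 1*(-1)*conj(1) + 1*(I)*conj(1)
  = (1) + (-I) + (-1) + (I)
  = 0.
(Exp terms are combined using exp(i*s)*conj(exp(i*t)) = exp(i*(s-t)), and sums of them are collapsed using the identity that for every m > 1 the m distinct m-th roots of unity sum to 0, e.g. 1 + exp(2*I*pi/3) + exp(-2*I*pi/3) = 0.)
Dividing by |G| = 4 gives 0/4 = 0, matching the row-orthogonality relation <chi_3, chi_0> = [chi_3 = chi_0].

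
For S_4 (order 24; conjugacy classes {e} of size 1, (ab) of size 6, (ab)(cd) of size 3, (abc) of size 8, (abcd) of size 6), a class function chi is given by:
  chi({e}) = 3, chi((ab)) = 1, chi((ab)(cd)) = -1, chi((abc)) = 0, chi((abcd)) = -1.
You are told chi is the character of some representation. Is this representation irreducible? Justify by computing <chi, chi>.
Irreducible: <chi, chi> = 1.

<chi, chi> = (1/|G|) sum_C |C| * |chi(C)|^2 = (1/24)[1*|3|^2 + 6*|1|^2 + 3*|-1|^2 + 8*|0|^2 + 6*|-1|^2]
  = (1/24)[(9) + (6) + (3) + (0) + (6)] = 24/24 = 1.
A character is irreducible iff <chi, chi> = 1, so this representation is irreducible.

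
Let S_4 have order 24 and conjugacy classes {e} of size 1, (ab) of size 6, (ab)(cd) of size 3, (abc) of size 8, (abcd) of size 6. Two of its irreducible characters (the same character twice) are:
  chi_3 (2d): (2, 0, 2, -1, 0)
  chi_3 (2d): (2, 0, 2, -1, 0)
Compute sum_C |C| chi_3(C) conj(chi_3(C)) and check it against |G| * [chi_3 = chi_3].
Sum = 24 = |G| = 24; so <chi_3, chi_3> = 1 (norm-1 confirms irreducibility).

Details: Compute term by term over conjugacy classes (|C| * chi_3(C) * conj(chi_3(C))):
  1*(2)*conj(2) + 6*(0)*conj(0) + 3*(2)*conj(2) + 8*(-1)*conj(-1) + 6*(0)*conj(0)
  = (4) + (0) + (12) + (8) + (0)
  = 24.
Dividing by |G| = 24 gives 24/24 = 1, matching the row-orthogonality relation <chi_3, chi_3> = [chi_3 = chi_3].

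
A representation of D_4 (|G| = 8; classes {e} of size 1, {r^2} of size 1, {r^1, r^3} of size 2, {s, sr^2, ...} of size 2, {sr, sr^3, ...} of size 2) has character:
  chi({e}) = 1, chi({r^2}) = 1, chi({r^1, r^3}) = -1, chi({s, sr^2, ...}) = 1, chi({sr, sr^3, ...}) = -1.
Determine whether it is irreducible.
Irreducible: <chi, chi> = 1.

Reasoning: <chi, chi> = (1/|G|) sum_C |C| * |chi(C)|^2 = (1/8)[1*|1|^2 + 1*|1|^2 + 2*|-1|^2 + 2*|1|^2 + 2*|-1|^2]
  = (1/8)[(1) + (1) + (2) + (2) + (2)] = 8/8 = 1.
A character is irreducible iff <chi, chi> = 1, so this representation is irreducible.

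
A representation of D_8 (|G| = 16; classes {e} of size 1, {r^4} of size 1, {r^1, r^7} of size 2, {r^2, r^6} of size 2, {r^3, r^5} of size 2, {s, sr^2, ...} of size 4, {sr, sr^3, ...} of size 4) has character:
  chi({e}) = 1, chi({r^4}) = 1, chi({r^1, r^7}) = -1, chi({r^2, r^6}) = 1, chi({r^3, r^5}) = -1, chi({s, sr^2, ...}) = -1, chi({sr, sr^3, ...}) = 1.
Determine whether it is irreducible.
Irreducible: <chi, chi> = 1.

Derivation: <chi, chi> = (1/|G|) sum_C |C| * |chi(C)|^2 = (1/16)[1*|1|^2 + 1*|1|^2 + 2*|-1|^2 + 2*|1|^2 + 2*|-1|^2 + 4*|-1|^2 + 4*|1|^2]
  = (1/16)[(1) + (1) + (2) + (2) + (2) + (4) + (4)] = 16/16 = 1.
A character is irreducible iff <chi, chi> = 1, so this representation is irreducible.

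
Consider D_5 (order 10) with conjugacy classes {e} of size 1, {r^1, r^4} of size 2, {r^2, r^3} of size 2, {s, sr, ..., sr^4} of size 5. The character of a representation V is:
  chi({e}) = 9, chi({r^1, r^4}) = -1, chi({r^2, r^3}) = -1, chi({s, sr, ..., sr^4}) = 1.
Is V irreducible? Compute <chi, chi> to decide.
Not irreducible (reducible): <chi, chi> = 9 > 1.

Proof sketch: <chi, chi> = (1/|G|) sum_C |C| * |chi(C)|^2 = (1/10)[1*|9|^2 + 2*|-1|^2 + 2*|-1|^2 + 5*|1|^2]
  = (1/10)[(81) + (2) + (2) + (5)] = 90/10 = 9.
A character is irreducible iff <chi, chi> = 1, so this representation is reducible.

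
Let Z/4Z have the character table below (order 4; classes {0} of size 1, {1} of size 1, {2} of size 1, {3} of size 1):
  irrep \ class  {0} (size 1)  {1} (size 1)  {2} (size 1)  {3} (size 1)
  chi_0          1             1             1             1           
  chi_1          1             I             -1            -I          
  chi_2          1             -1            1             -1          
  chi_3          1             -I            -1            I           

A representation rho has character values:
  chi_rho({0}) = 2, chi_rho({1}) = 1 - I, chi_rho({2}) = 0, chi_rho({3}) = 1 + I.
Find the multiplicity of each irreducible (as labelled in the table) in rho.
Multiplicities: chi_0: 1, chi_1: 0, chi_2: 0, chi_3: 1.

Why: Use <chi_rho, chi> = (1/|G|) sum_C |C| * chi_rho(C) * conj(chi(C)) with |G| = 4 for each irreducible chi in the table:
  <chi_rho, chi_0> = (1/4)[1*(2)*conj(1) + 1*(1 - I)*conj(1) + 1*(0)*conj(1) + 1*(1 + I)*conj(1)]
      = (1/4)[(2) + (1 - I) + (0) + (1 + I)] = 4/4 = 1
  <chi_rho, chi_1> = (1/4)[1*(2)*conj(1) + 1*(1 - I)*conj(I) + 1*(0)*conj(-1) + 1*(1 + I)*conj(-I)]
      = (1/4)[(2) + (-1 - I) + (0) + (-1 + I)] = 0/4 = 0
  <chi_rho, chi_2> = (1/4)[1*(2)*conj(1) + 1*(1 - I)*conj(-1) + 1*(0)*conj(1) + 1*(1 + I)*conj(-1)]
      = (1/4)[(2) + (-1 + I) + (0) + (-1 - I)] = 0/4 = 0
  <chi_rho, chi_3> = (1/4)[1*(2)*conj(1) + 1*(1 - I)*conj(-I) + 1*(0)*conj(-1) + 1*(1 + I)*conj(I)]
      = (1/4)[(2) + (1 + I) + (0) + (1 - I)] = 4/4 = 1
(Exp terms are combined using exp(i*s)*conj(exp(i*t)) = exp(i*(s-t)), and sums of them are collapsed using the identity that for every m > 1 the m distinct m-th roots of unity sum to 0, e.g. 1 + exp(2*I*pi/3) + exp(-2*I*pi/3) = 0.)
Dimension check: dim(rho) = sum (mult * dim) = 1*1 + 0*1 + 0*1 + 1*1 = 2 = chi_rho(e) = 2.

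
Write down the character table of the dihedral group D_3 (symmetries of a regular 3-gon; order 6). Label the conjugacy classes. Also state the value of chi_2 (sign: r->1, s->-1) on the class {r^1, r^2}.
Conjugacy classes: {e} of size 1, {r^1, r^2} of size 2, {s, sr, ..., sr^2} of size 3.
Character table:
  irrep \ class              {e} (size 1)  {r^1, r^2} (size 2)  {s, sr, ..., sr^2} (size 3)
  chi_1 (triv)               1             1                    1                          
  chi_2 (sign: r->1, s->-1)  1             1                    -1                         
  chi_3 (2d, j=1)            2             -1                   0                          

Spot check: chi_2 (sign: r->1, s->-1) on {r^1, r^2} = 1.

Why: D_3 has order 2*3 = 6 with 3 conjugacy classes, hence 3 irreducibles. Sum of squared dims 1 + 1 + 4 = 6 = |G|. Linear characters come from the abelianisation; the 2-dimensional irreps have character r^k -> 2*cos(2*pi*j*k/3), reflections -> 0.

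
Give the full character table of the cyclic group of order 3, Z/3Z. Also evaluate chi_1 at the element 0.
Character table of Z/3Z (irreps indexed chi_0,...,chi_2 with chi_k(m) = zeta_3^(k*m), zeta_3 = exp(2*pi*i/3)):
  irrep \ class  {0} (size 1)  {1} (size 1)    {2} (size 1)  
  chi_0          1             1               1             
  chi_1          1             exp(2*I*pi/3)   exp(-2*I*pi/3)
  chi_2          1             exp(-2*I*pi/3)  exp(2*I*pi/3) 

Spot check: chi_1(0) = zeta_3^(1*0) = zeta_3^0 = 1.

Argument: Z/3Z is abelian, so all 3 irreducible complex representations are 1-dimensional. They are given by chi_k(m) = zeta_3^(k*m) for k = 0,...,2. Row orthogonality: sum_m chi_k(m) conj(chi_l(m)) = 3 * [k = l].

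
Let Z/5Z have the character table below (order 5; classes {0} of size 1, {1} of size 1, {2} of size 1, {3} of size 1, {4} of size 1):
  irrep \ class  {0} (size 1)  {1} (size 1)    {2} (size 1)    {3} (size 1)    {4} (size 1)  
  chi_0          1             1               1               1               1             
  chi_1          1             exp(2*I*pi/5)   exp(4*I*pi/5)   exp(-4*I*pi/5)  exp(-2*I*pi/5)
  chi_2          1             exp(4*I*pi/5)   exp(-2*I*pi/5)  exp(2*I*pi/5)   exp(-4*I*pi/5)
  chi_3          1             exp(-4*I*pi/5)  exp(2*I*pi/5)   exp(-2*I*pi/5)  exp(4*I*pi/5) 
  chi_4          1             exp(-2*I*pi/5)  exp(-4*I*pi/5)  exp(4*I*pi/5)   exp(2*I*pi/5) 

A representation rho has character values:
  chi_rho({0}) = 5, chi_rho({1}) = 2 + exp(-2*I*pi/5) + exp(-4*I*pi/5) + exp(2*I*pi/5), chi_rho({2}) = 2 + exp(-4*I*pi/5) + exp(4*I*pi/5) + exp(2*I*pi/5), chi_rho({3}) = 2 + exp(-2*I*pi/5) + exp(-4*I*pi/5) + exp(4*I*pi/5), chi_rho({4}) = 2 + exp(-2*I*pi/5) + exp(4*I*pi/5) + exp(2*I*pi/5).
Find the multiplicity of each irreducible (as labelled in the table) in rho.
Multiplicities: chi_0: 2, chi_1: 1, chi_2: 0, chi_3: 1, chi_4: 1.

Explanation: Use <chi_rho, chi> = (1/|G|) sum_C |C| * chi_rho(C) * conj(chi(C)) with |G| = 5 for each irreducible chi in the table:
  <chi_rho, chi_0> = (1/5)[1*(5)*conj(1) + 1*(2 + exp(-2*I*pi/5) + exp(-4*I*pi/5) + exp(2*I*pi/5))*conj(1) + 1*(2 + exp(-4*I*pi/5) + exp(4*I*pi/5) + exp(2*I*pi/5))*conj(1) + 1*(2 + exp(-2*I*pi/5) + exp(-4*I*pi/5) + exp(4*I*pi/5))*conj(1) + 1*(2 + exp(-2*I*pi/5) + exp(4*I*pi/5) + exp(2*I*pi/5))*conj(1)]
      = (1/5)[(5) + (2 + exp(-2*I*pi/5) + exp(-4*I*pi/5) + exp(2*I*pi/5)) + (2 + exp(-4*I*pi/5) + exp(4*I*pi/5) + exp(2*I*pi/5)) + (2 + exp(-2*I*pi/5) + exp(-4*I*pi/5) + exp(4*I*pi/5)) + (2 + exp(-2*I*pi/5) + exp(4*I*pi/5) + exp(2*I*pi/5))] = 10/5 = 2
  <chi_rho, chi_1> = (1/5)[1*(5)*conj(1) + 1*(2 + exp(-2*I*pi/5) + exp(-4*I*pi/5) + exp(2*I*pi/5))*conj(exp(2*I*pi/5)) + 1*(2 + exp(-4*I*pi/5) + exp(4*I*pi/5) + exp(2*I*pi/5))*conj(exp(4*I*pi/5)) + 1*(2 + exp(-2*I*pi/5) + exp(-4*I*pi/5) + exp(4*I*pi/5))*conj(exp(-4*I*pi/5)) + 1*(2 + exp(-2*I*pi/5) + exp(4*I*pi/5) + exp(2*I*pi/5))*conj(exp(-2*I*pi/5))]
      = (1/5)[(5) + (1 + 2*exp(-2*I*pi/5) + exp(-4*I*pi/5) + exp(4*I*pi/5)) + (1 + 2*exp(-4*I*pi/5) + exp(-2*I*pi/5) + exp(2*I*pi/5)) + (1 + exp(-2*I*pi/5) + exp(2*I*pi/5) + 2*exp(4*I*pi/5)) + (1 + exp(-4*I*pi/5) + exp(4*I*pi/5) + 2*exp(2*I*pi/5))] = 5/5 = 1
  <chi_rho, chi_2> = (1/5)[1*(5)*conj(1) + 1*(2 + exp(-2*I*pi/5) + exp(-4*I*pi/5) + exp(2*I*pi/5))*conj(exp(4*I*pi/5)) + 1*(2 + exp(-4*I*pi/5) + exp(4*I*pi/5) + exp(2*I*pi/5))*conj(exp(-2*I*pi/5)) + 1*(2 + exp(-2*I*pi/5) + exp(-4*I*pi/5) + exp(4*I*pi/5))*conj(exp(2*I*pi/5)) + 1*(2 + exp(-2*I*pi/5) + exp(4*I*pi/5) + exp(2*I*pi/5))*conj(exp(-4*I*pi/5))]
      = (1/5)[(5) + (2*exp(-4*I*pi/5) + exp(-2*I*pi/5) + exp(4*I*pi/5) + exp(2*I*pi/5)) + (exp(-2*I*pi/5) + exp(-4*I*pi/5) + exp(4*I*pi/5) + 2*exp(2*I*pi/5)) + (2*exp(-2*I*pi/5) + exp(-4*I*pi/5) + exp(4*I*pi/5) + exp(2*I*pi/5)) + (exp(-2*I*pi/5) + exp(-4*I*pi/5) + exp(2*I*pi/5) + 2*exp(4*I*pi/5))] = 0/5 = 0
  <chi_rho, chi_3> = (1/5)[1*(5)*conj(1) + 1*(2 + exp(-2*I*pi/5) + exp(-4*I*pi/5) + exp(2*I*pi/5))*conj(exp(-4*I*pi/5)) + 1*(2 + exp(-4*I*pi/5) + exp(4*I*pi/5) + exp(2*I*pi/5))*conj(exp(2*I*pi/5)) + 1*(2 + exp(-2*I*pi/5) + exp(-4*I*pi/5) + exp(4*I*pi/5))*conj(exp(-2*I*pi/5)) + 1*(2 + exp(-2*I*pi/5) + exp(4*I*pi/5) + exp(2*I*pi/5))*conj(exp(4*I*pi/5))]
      = (1/5)[(5) + (1 + exp(-4*I*pi/5) + exp(2*I*pi/5) + 2*exp(4*I*pi/5)) + (1 + 2*exp(-2*I*pi/5) + exp(4*I*pi/5) + exp(2*I*pi/5)) + (1 + exp(-2*I*pi/5) + exp(-4*I*pi/5) + 2*exp(2*I*pi/5)) + (1 + 2*exp(-4*I*pi/5) + exp(-2*I*pi/5) + exp(4*I*pi/5))] = 5/5 = 1
  <chi_rho, chi_4> = (1/5)[1*(5)*conj(1) + 1*(2 + exp(-2*I*pi/5) + exp(-4*I*pi/5) + exp(2*I*pi/5))*conj(exp(-2*I*pi/5)) + 1*(2 + exp(-4*I*pi/5) + exp(4*I*pi/5) + exp(2*I*pi/5))*conj(exp(-4*I*pi/5)) + 1*(2 + exp(-2*I*pi/5) + exp(-4*I*pi/5) + exp(4*I*pi/5))*conj(exp(4*I*pi/5)) + 1*(2 + exp(-2*I*pi/5) + exp(4*I*pi/5) + exp(2*I*pi/5))*conj(exp(2*I*pi/5))]
      = (1/5)[(5) + (1 + exp(-2*I*pi/5) + exp(4*I*pi/5) + 2*exp(2*I*pi/5)) + (1 + exp(-2*I*pi/5) + exp(-4*I*pi/5) + 2*exp(4*I*pi/5)) + (1 + 2*exp(-4*I*pi/5) + exp(4*I*pi/5) + exp(2*I*pi/5)) + (1 + 2*exp(-2*I*pi/5) + exp(-4*I*pi/5) + exp(2*I*pi/5))] = 5/5 = 1
(Exp terms are combined using exp(i*s)*conj(exp(i*t)) = exp(i*(s-t)), and sums of them are collapsed using the identity that for every m > 1 the m distinct m-th roots of unity sum to 0, e.g. 1 + exp(2*I*pi/3) + exp(-2*I*pi/3) = 0.)
Dimension check: dim(rho) = sum (mult * dim) = 2*1 + 1*1 + 0*1 + 1*1 + 1*1 = 5 = chi_rho(e) = 5.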